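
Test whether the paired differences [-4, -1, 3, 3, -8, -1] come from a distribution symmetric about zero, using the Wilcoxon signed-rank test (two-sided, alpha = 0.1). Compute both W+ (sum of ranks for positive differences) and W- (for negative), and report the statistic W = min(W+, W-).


Step 1: Drop any zero differences (none here) and take |d_i|.
|d| = [4, 1, 3, 3, 8, 1]
Step 2: Midrank |d_i| (ties get averaged ranks).
ranks: |4|->5, |1|->1.5, |3|->3.5, |3|->3.5, |8|->6, |1|->1.5
Step 3: Attach original signs; sum ranks with positive sign and with negative sign.
W+ = 3.5 + 3.5 = 7
W- = 5 + 1.5 + 6 + 1.5 = 14
(Check: W+ + W- = 21 should equal n(n+1)/2 = 21.)
Step 4: Test statistic W = min(W+, W-) = 7.
Step 5: Ties in |d|, so use the tie-corrected normal approximation.
        E[W] = n(n+1)/4 = 6*7/4 = 10.5.
        Tie groups: |d|=1 (t=2), |d|=3 (t=2); sum(t^3 - t) = 12.
        Var[W] = n(n+1)(2n+1)/24 - sum(t^3-t)/48 = 546/24 - 12/48 = 22.5.
        z = (W - E[W]) / sqrt(Var[W]) = (7 - 10.5) / 4.7434 = -0.7379.
        Two-sided p = 2*Phi(z) = 0.460597.
Step 6: alpha = 0.1. fail to reject H0.

W+ = 7, W- = 14, W = min = 7, p = 0.460597, fail to reject H0.


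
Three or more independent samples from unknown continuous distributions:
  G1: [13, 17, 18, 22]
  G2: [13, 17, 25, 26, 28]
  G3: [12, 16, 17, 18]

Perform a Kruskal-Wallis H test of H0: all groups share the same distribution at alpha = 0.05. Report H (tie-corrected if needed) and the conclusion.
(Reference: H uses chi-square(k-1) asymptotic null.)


Step 1: Combine all N = 13 observations and assign midranks.
sorted (value, group, rank): (12,G3,1), (13,G1,2.5), (13,G2,2.5), (16,G3,4), (17,G1,6), (17,G2,6), (17,G3,6), (18,G1,8.5), (18,G3,8.5), (22,G1,10), (25,G2,11), (26,G2,12), (28,G2,13)
Step 2: Sum ranks within each group.
R_1 = 27 (n_1 = 4)
R_2 = 44.5 (n_2 = 5)
R_3 = 19.5 (n_3 = 4)
Step 3: H = 12/(N(N+1)) * sum(R_i^2/n_i) - 3(N+1)
     = 12/(13*14) * (27^2/4 + 44.5^2/5 + 19.5^2/4) - 3*14
     = 0.065934 * 673.362 - 42
     = 2.397527.
Step 4: Ties present; correction factor C = 1 - 36/(13^3 - 13) = 0.983516. Corrected H = 2.397527 / 0.983516 = 2.437709.
Step 5: Under H0, H ~ chi^2(2); p-value = 0.295568.
Step 6: alpha = 0.05. fail to reject H0.

H = 2.4377, df = 2, p = 0.295568, fail to reject H0.


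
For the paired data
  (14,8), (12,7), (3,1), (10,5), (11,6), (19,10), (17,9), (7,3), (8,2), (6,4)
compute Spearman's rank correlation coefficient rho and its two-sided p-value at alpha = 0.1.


Step 1: Rank x and y separately (midranks; no ties here).
rank(x): 14->8, 12->7, 3->1, 10->5, 11->6, 19->10, 17->9, 7->3, 8->4, 6->2
rank(y): 8->8, 7->7, 1->1, 5->5, 6->6, 10->10, 9->9, 3->3, 2->2, 4->4
Step 2: d_i = R_x(i) - R_y(i); compute d_i^2.
  (8-8)^2=0, (7-7)^2=0, (1-1)^2=0, (5-5)^2=0, (6-6)^2=0, (10-10)^2=0, (9-9)^2=0, (3-3)^2=0, (4-2)^2=4, (2-4)^2=4
sum(d^2) = 8.
Step 3: rho = 1 - 6*8 / (10*(10^2 - 1)) = 1 - 48/990 = 0.951515.
Step 4: Under H0, t = rho * sqrt((n-2)/(1-rho^2)) = 8.7493 ~ t(8).
Step 5: Two-sided p-value from the t-distribution with 8 df = 0.000023.
Step 6: alpha = 0.1. reject H0.

rho = 0.9515, p = 0.000023, reject H0 at alpha = 0.1.


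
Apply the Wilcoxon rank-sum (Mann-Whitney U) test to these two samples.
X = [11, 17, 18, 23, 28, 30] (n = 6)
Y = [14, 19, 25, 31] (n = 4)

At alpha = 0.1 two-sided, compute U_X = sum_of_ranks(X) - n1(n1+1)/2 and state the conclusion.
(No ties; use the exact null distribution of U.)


Step 1: Combine and sort all 10 observations; assign midranks.
sorted (value, group): (11,X), (14,Y), (17,X), (18,X), (19,Y), (23,X), (25,Y), (28,X), (30,X), (31,Y)
ranks: 11->1, 14->2, 17->3, 18->4, 19->5, 23->6, 25->7, 28->8, 30->9, 31->10
Step 2: Rank sum for X: R1 = 1 + 3 + 4 + 6 + 8 + 9 = 31.
Step 3: U_X = R1 - n1(n1+1)/2 = 31 - 6*7/2 = 31 - 21 = 10.
       U_Y = n1*n2 - U_X = 24 - 10 = 14.
Step 4: No ties, so the exact null distribution of U (based on enumerating the C(10,6) = 210 equally likely rank assignments) gives the two-sided p-value.
Step 5: p-value = 0.761905; compare to alpha = 0.1. fail to reject H0.

U_X = 10, p = 0.761905, fail to reject H0 at alpha = 0.1.


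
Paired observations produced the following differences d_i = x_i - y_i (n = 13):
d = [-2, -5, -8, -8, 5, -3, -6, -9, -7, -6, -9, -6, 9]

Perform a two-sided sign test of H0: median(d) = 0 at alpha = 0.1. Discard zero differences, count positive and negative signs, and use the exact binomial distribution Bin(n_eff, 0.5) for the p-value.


Step 1: Discard zero differences. Original n = 13; n_eff = number of nonzero differences = 13.
Nonzero differences (with sign): -2, -5, -8, -8, +5, -3, -6, -9, -7, -6, -9, -6, +9
Step 2: Count signs: positive = 2, negative = 11.
Step 3: Under H0: P(positive) = 0.5, so the number of positives S ~ Bin(13, 0.5).
Step 4: Two-sided exact p-value = sum of Bin(13,0.5) probabilities at or below the observed probability = 0.022461.
Step 5: alpha = 0.1. reject H0.

n_eff = 13, pos = 2, neg = 11, p = 0.022461, reject H0.


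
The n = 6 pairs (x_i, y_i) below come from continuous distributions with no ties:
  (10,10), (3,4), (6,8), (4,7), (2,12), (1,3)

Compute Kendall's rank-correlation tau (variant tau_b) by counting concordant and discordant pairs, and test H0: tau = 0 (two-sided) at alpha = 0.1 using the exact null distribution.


Step 1: Enumerate the 15 unordered pairs (i,j) with i<j and classify each by sign(x_j-x_i) * sign(y_j-y_i).
  (1,2):dx=-7,dy=-6->C; (1,3):dx=-4,dy=-2->C; (1,4):dx=-6,dy=-3->C; (1,5):dx=-8,dy=+2->D
  (1,6):dx=-9,dy=-7->C; (2,3):dx=+3,dy=+4->C; (2,4):dx=+1,dy=+3->C; (2,5):dx=-1,dy=+8->D
  (2,6):dx=-2,dy=-1->C; (3,4):dx=-2,dy=-1->C; (3,5):dx=-4,dy=+4->D; (3,6):dx=-5,dy=-5->C
  (4,5):dx=-2,dy=+5->D; (4,6):dx=-3,dy=-4->C; (5,6):dx=-1,dy=-9->C
Step 2: C = 11, D = 4, total pairs = 15.
Step 3: tau = (C - D)/(n(n-1)/2) = (11 - 4)/15 = 0.466667.
Step 4: Exact two-sided p-value (enumerate n! = 720 permutations of y under H0): p = 0.272222.
Step 5: alpha = 0.1. fail to reject H0.

tau_b = 0.4667 (C=11, D=4), p = 0.272222, fail to reject H0.


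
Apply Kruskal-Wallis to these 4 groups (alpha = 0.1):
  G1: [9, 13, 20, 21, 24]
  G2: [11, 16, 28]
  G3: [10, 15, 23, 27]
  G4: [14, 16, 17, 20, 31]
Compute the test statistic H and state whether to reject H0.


Step 1: Combine all N = 17 observations and assign midranks.
sorted (value, group, rank): (9,G1,1), (10,G3,2), (11,G2,3), (13,G1,4), (14,G4,5), (15,G3,6), (16,G2,7.5), (16,G4,7.5), (17,G4,9), (20,G1,10.5), (20,G4,10.5), (21,G1,12), (23,G3,13), (24,G1,14), (27,G3,15), (28,G2,16), (31,G4,17)
Step 2: Sum ranks within each group.
R_1 = 41.5 (n_1 = 5)
R_2 = 26.5 (n_2 = 3)
R_3 = 36 (n_3 = 4)
R_4 = 49 (n_4 = 5)
Step 3: H = 12/(N(N+1)) * sum(R_i^2/n_i) - 3(N+1)
     = 12/(17*18) * (41.5^2/5 + 26.5^2/3 + 36^2/4 + 49^2/5) - 3*18
     = 0.039216 * 1382.73 - 54
     = 0.224837.
Step 4: Ties present; correction factor C = 1 - 12/(17^3 - 17) = 0.997549. Corrected H = 0.224837 / 0.997549 = 0.225389.
Step 5: Under H0, H ~ chi^2(3); p-value = 0.973390.
Step 6: alpha = 0.1. fail to reject H0.

H = 0.2254, df = 3, p = 0.973390, fail to reject H0.


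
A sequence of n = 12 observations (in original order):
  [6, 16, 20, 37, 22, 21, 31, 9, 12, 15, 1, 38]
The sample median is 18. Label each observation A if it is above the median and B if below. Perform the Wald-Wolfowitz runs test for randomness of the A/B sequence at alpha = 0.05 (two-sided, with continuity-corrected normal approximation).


Step 1: Compute median = 18; label A = above, B = below.
Labels in order: BBAAAAABBBBA  (n_A = 6, n_B = 6)
Step 2: Count runs R = 4.
Step 3: Under H0 (random ordering), E[R] = 2*n_A*n_B/(n_A+n_B) + 1 = 2*6*6/12 + 1 = 7.0000.
        Var[R] = 2*n_A*n_B*(2*n_A*n_B - n_A - n_B) / ((n_A+n_B)^2 * (n_A+n_B-1)) = 4320/1584 = 2.7273.
        SD[R] = 1.6514.
Step 4: Continuity-corrected z = (R + 0.5 - E[R]) / SD[R] = (4 + 0.5 - 7.0000) / 1.6514 = -1.5138.
Step 5: Two-sided p-value via normal approximation = 2*(1 - Phi(|z|)) = 0.130070.
Step 6: alpha = 0.05. fail to reject H0.

R = 4, z = -1.5138, p = 0.130070, fail to reject H0.


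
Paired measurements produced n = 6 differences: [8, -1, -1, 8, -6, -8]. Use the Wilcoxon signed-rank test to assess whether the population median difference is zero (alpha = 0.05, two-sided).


Step 1: Drop any zero differences (none here) and take |d_i|.
|d| = [8, 1, 1, 8, 6, 8]
Step 2: Midrank |d_i| (ties get averaged ranks).
ranks: |8|->5, |1|->1.5, |1|->1.5, |8|->5, |6|->3, |8|->5
Step 3: Attach original signs; sum ranks with positive sign and with negative sign.
W+ = 5 + 5 = 10
W- = 1.5 + 1.5 + 3 + 5 = 11
(Check: W+ + W- = 21 should equal n(n+1)/2 = 21.)
Step 4: Test statistic W = min(W+, W-) = 10.
Step 5: Ties in |d|, so use the tie-corrected normal approximation.
        E[W] = n(n+1)/4 = 6*7/4 = 10.5.
        Tie groups: |d|=1 (t=2), |d|=8 (t=3); sum(t^3 - t) = 30.
        Var[W] = n(n+1)(2n+1)/24 - sum(t^3-t)/48 = 546/24 - 30/48 = 22.125.
        z = (W - E[W]) / sqrt(Var[W]) = (10 - 10.5) / 4.7037 = -0.1063.
        Two-sided p = 2*Phi(z) = 0.915345.
Step 6: alpha = 0.05. fail to reject H0.

W+ = 10, W- = 11, W = min = 10, p = 0.915345, fail to reject H0.


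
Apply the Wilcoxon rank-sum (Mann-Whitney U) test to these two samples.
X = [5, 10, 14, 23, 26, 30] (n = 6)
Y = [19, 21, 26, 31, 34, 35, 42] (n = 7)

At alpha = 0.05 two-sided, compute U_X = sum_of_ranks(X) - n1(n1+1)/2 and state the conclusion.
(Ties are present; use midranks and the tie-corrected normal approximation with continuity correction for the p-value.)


Step 1: Combine and sort all 13 observations; assign midranks.
sorted (value, group): (5,X), (10,X), (14,X), (19,Y), (21,Y), (23,X), (26,X), (26,Y), (30,X), (31,Y), (34,Y), (35,Y), (42,Y)
ranks: 5->1, 10->2, 14->3, 19->4, 21->5, 23->6, 26->7.5, 26->7.5, 30->9, 31->10, 34->11, 35->12, 42->13
Step 2: Rank sum for X: R1 = 1 + 2 + 3 + 6 + 7.5 + 9 = 28.5.
Step 3: U_X = R1 - n1(n1+1)/2 = 28.5 - 6*7/2 = 28.5 - 21 = 7.5.
       U_Y = n1*n2 - U_X = 42 - 7.5 = 34.5.
Step 4: Ties are present, so use the tie-corrected normal approximation (with continuity correction) for the p-value.
Step 5: p-value = 0.062928; compare to alpha = 0.05. fail to reject H0.

U_X = 7.5, p = 0.062928, fail to reject H0 at alpha = 0.05.


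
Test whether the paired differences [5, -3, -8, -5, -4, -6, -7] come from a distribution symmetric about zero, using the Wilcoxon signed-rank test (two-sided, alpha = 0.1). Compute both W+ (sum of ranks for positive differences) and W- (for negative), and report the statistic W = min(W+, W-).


Step 1: Drop any zero differences (none here) and take |d_i|.
|d| = [5, 3, 8, 5, 4, 6, 7]
Step 2: Midrank |d_i| (ties get averaged ranks).
ranks: |5|->3.5, |3|->1, |8|->7, |5|->3.5, |4|->2, |6|->5, |7|->6
Step 3: Attach original signs; sum ranks with positive sign and with negative sign.
W+ = 3.5 = 3.5
W- = 1 + 7 + 3.5 + 2 + 5 + 6 = 24.5
(Check: W+ + W- = 28 should equal n(n+1)/2 = 28.)
Step 4: Test statistic W = min(W+, W-) = 3.5.
Step 5: Ties in |d|, so use the tie-corrected normal approximation.
        E[W] = n(n+1)/4 = 7*8/4 = 14.
        Tie groups: |d|=5 (t=2); sum(t^3 - t) = 6.
        Var[W] = n(n+1)(2n+1)/24 - sum(t^3-t)/48 = 840/24 - 6/48 = 34.875.
        z = (W - E[W]) / sqrt(Var[W]) = (3.5 - 14) / 5.9055 = -1.7780.
        Two-sided p = 2*Phi(z) = 0.075404.
Step 6: alpha = 0.1. reject H0.

W+ = 3.5, W- = 24.5, W = min = 3.5, p = 0.075404, reject H0.


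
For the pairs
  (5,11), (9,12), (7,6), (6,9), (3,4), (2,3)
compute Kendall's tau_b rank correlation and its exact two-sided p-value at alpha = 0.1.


Step 1: Enumerate the 15 unordered pairs (i,j) with i<j and classify each by sign(x_j-x_i) * sign(y_j-y_i).
  (1,2):dx=+4,dy=+1->C; (1,3):dx=+2,dy=-5->D; (1,4):dx=+1,dy=-2->D; (1,5):dx=-2,dy=-7->C
  (1,6):dx=-3,dy=-8->C; (2,3):dx=-2,dy=-6->C; (2,4):dx=-3,dy=-3->C; (2,5):dx=-6,dy=-8->C
  (2,6):dx=-7,dy=-9->C; (3,4):dx=-1,dy=+3->D; (3,5):dx=-4,dy=-2->C; (3,6):dx=-5,dy=-3->C
  (4,5):dx=-3,dy=-5->C; (4,6):dx=-4,dy=-6->C; (5,6):dx=-1,dy=-1->C
Step 2: C = 12, D = 3, total pairs = 15.
Step 3: tau = (C - D)/(n(n-1)/2) = (12 - 3)/15 = 0.600000.
Step 4: Exact two-sided p-value (enumerate n! = 720 permutations of y under H0): p = 0.136111.
Step 5: alpha = 0.1. fail to reject H0.

tau_b = 0.6000 (C=12, D=3), p = 0.136111, fail to reject H0.


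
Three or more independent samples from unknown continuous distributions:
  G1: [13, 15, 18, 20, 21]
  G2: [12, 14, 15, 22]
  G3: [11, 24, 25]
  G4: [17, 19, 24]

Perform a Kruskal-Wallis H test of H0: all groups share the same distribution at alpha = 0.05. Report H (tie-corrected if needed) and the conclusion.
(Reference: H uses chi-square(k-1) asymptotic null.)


Step 1: Combine all N = 15 observations and assign midranks.
sorted (value, group, rank): (11,G3,1), (12,G2,2), (13,G1,3), (14,G2,4), (15,G1,5.5), (15,G2,5.5), (17,G4,7), (18,G1,8), (19,G4,9), (20,G1,10), (21,G1,11), (22,G2,12), (24,G3,13.5), (24,G4,13.5), (25,G3,15)
Step 2: Sum ranks within each group.
R_1 = 37.5 (n_1 = 5)
R_2 = 23.5 (n_2 = 4)
R_3 = 29.5 (n_3 = 3)
R_4 = 29.5 (n_4 = 3)
Step 3: H = 12/(N(N+1)) * sum(R_i^2/n_i) - 3(N+1)
     = 12/(15*16) * (37.5^2/5 + 23.5^2/4 + 29.5^2/3 + 29.5^2/3) - 3*16
     = 0.050000 * 999.479 - 48
     = 1.973958.
Step 4: Ties present; correction factor C = 1 - 12/(15^3 - 15) = 0.996429. Corrected H = 1.973958 / 0.996429 = 1.981033.
Step 5: Under H0, H ~ chi^2(3); p-value = 0.576353.
Step 6: alpha = 0.05. fail to reject H0.

H = 1.9810, df = 3, p = 0.576353, fail to reject H0.


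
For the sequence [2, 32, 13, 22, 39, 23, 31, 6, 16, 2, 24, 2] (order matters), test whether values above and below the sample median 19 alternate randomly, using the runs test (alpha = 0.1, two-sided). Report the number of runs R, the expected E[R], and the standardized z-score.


Step 1: Compute median = 19; label A = above, B = below.
Labels in order: BABAAAABBBAB  (n_A = 6, n_B = 6)
Step 2: Count runs R = 7.
Step 3: Under H0 (random ordering), E[R] = 2*n_A*n_B/(n_A+n_B) + 1 = 2*6*6/12 + 1 = 7.0000.
        Var[R] = 2*n_A*n_B*(2*n_A*n_B - n_A - n_B) / ((n_A+n_B)^2 * (n_A+n_B-1)) = 4320/1584 = 2.7273.
        SD[R] = 1.6514.
Step 4: R = E[R], so z = 0 with no continuity correction.
Step 5: Two-sided p-value via normal approximation = 2*(1 - Phi(|z|)) = 1.000000.
Step 6: alpha = 0.1. fail to reject H0.

R = 7, z = 0.0000, p = 1.000000, fail to reject H0.


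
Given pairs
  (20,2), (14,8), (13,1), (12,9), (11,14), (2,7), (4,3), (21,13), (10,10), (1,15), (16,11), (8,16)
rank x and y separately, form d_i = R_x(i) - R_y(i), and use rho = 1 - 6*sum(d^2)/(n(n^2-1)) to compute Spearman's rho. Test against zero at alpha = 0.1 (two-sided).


Step 1: Rank x and y separately (midranks; no ties here).
rank(x): 20->11, 14->9, 13->8, 12->7, 11->6, 2->2, 4->3, 21->12, 10->5, 1->1, 16->10, 8->4
rank(y): 2->2, 8->5, 1->1, 9->6, 14->10, 7->4, 3->3, 13->9, 10->7, 15->11, 11->8, 16->12
Step 2: d_i = R_x(i) - R_y(i); compute d_i^2.
  (11-2)^2=81, (9-5)^2=16, (8-1)^2=49, (7-6)^2=1, (6-10)^2=16, (2-4)^2=4, (3-3)^2=0, (12-9)^2=9, (5-7)^2=4, (1-11)^2=100, (10-8)^2=4, (4-12)^2=64
sum(d^2) = 348.
Step 3: rho = 1 - 6*348 / (12*(12^2 - 1)) = 1 - 2088/1716 = -0.216783.
Step 4: Under H0, t = rho * sqrt((n-2)/(1-rho^2)) = -0.7022 ~ t(10).
Step 5: Two-sided p-value from the t-distribution with 10 df = 0.498556.
Step 6: alpha = 0.1. fail to reject H0.

rho = -0.2168, p = 0.498556, fail to reject H0 at alpha = 0.1.


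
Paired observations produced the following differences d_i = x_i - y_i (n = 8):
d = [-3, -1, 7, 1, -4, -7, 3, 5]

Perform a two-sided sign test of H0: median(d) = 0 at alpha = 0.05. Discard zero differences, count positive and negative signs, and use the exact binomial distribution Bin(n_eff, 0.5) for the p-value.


Step 1: Discard zero differences. Original n = 8; n_eff = number of nonzero differences = 8.
Nonzero differences (with sign): -3, -1, +7, +1, -4, -7, +3, +5
Step 2: Count signs: positive = 4, negative = 4.
Step 3: Under H0: P(positive) = 0.5, so the number of positives S ~ Bin(8, 0.5).
Step 4: Two-sided exact p-value = sum of Bin(8,0.5) probabilities at or below the observed probability = 1.000000.
Step 5: alpha = 0.05. fail to reject H0.

n_eff = 8, pos = 4, neg = 4, p = 1.000000, fail to reject H0.


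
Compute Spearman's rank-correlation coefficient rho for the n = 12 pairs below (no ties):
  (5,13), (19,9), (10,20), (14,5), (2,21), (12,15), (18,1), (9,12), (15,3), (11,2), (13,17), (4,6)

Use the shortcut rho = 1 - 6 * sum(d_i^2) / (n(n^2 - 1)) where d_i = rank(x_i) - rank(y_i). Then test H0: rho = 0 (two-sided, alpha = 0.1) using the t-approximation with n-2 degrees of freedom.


Step 1: Rank x and y separately (midranks; no ties here).
rank(x): 5->3, 19->12, 10->5, 14->9, 2->1, 12->7, 18->11, 9->4, 15->10, 11->6, 13->8, 4->2
rank(y): 13->8, 9->6, 20->11, 5->4, 21->12, 15->9, 1->1, 12->7, 3->3, 2->2, 17->10, 6->5
Step 2: d_i = R_x(i) - R_y(i); compute d_i^2.
  (3-8)^2=25, (12-6)^2=36, (5-11)^2=36, (9-4)^2=25, (1-12)^2=121, (7-9)^2=4, (11-1)^2=100, (4-7)^2=9, (10-3)^2=49, (6-2)^2=16, (8-10)^2=4, (2-5)^2=9
sum(d^2) = 434.
Step 3: rho = 1 - 6*434 / (12*(12^2 - 1)) = 1 - 2604/1716 = -0.517483.
Step 4: Under H0, t = rho * sqrt((n-2)/(1-rho^2)) = -1.9124 ~ t(10).
Step 5: Two-sided p-value from the t-distribution with 10 df = 0.084869.
Step 6: alpha = 0.1. reject H0.

rho = -0.5175, p = 0.084869, reject H0 at alpha = 0.1.


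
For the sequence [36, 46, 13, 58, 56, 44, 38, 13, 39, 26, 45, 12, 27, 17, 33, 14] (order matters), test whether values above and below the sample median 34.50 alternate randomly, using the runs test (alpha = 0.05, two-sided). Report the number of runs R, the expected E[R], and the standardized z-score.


Step 1: Compute median = 34.50; label A = above, B = below.
Labels in order: AABAAAABABABBBBB  (n_A = 8, n_B = 8)
Step 2: Count runs R = 8.
Step 3: Under H0 (random ordering), E[R] = 2*n_A*n_B/(n_A+n_B) + 1 = 2*8*8/16 + 1 = 9.0000.
        Var[R] = 2*n_A*n_B*(2*n_A*n_B - n_A - n_B) / ((n_A+n_B)^2 * (n_A+n_B-1)) = 14336/3840 = 3.7333.
        SD[R] = 1.9322.
Step 4: Continuity-corrected z = (R + 0.5 - E[R]) / SD[R] = (8 + 0.5 - 9.0000) / 1.9322 = -0.2588.
Step 5: Two-sided p-value via normal approximation = 2*(1 - Phi(|z|)) = 0.795809.
Step 6: alpha = 0.05. fail to reject H0.

R = 8, z = -0.2588, p = 0.795809, fail to reject H0.


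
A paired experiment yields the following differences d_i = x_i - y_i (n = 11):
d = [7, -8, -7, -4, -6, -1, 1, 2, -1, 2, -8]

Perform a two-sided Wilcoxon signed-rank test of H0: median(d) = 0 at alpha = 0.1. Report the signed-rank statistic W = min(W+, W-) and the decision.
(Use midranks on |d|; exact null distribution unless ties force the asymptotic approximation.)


Step 1: Drop any zero differences (none here) and take |d_i|.
|d| = [7, 8, 7, 4, 6, 1, 1, 2, 1, 2, 8]
Step 2: Midrank |d_i| (ties get averaged ranks).
ranks: |7|->8.5, |8|->10.5, |7|->8.5, |4|->6, |6|->7, |1|->2, |1|->2, |2|->4.5, |1|->2, |2|->4.5, |8|->10.5
Step 3: Attach original signs; sum ranks with positive sign and with negative sign.
W+ = 8.5 + 2 + 4.5 + 4.5 = 19.5
W- = 10.5 + 8.5 + 6 + 7 + 2 + 2 + 10.5 = 46.5
(Check: W+ + W- = 66 should equal n(n+1)/2 = 66.)
Step 4: Test statistic W = min(W+, W-) = 19.5.
Step 5: Ties in |d|, so use the tie-corrected normal approximation.
        E[W] = n(n+1)/4 = 11*12/4 = 33.
        Tie groups: |d|=1 (t=3), |d|=2 (t=2), |d|=7 (t=2), |d|=8 (t=2); sum(t^3 - t) = 42.
        Var[W] = n(n+1)(2n+1)/24 - sum(t^3-t)/48 = 3036/24 - 42/48 = 125.625.
        z = (W - E[W]) / sqrt(Var[W]) = (19.5 - 33) / 11.2083 = -1.2045.
        Two-sided p = 2*Phi(z) = 0.228408.
Step 6: alpha = 0.1. fail to reject H0.

W+ = 19.5, W- = 46.5, W = min = 19.5, p = 0.228408, fail to reject H0.


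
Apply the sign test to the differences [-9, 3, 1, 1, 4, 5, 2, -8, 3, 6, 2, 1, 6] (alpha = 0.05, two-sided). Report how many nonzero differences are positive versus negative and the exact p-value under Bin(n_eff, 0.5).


Step 1: Discard zero differences. Original n = 13; n_eff = number of nonzero differences = 13.
Nonzero differences (with sign): -9, +3, +1, +1, +4, +5, +2, -8, +3, +6, +2, +1, +6
Step 2: Count signs: positive = 11, negative = 2.
Step 3: Under H0: P(positive) = 0.5, so the number of positives S ~ Bin(13, 0.5).
Step 4: Two-sided exact p-value = sum of Bin(13,0.5) probabilities at or below the observed probability = 0.022461.
Step 5: alpha = 0.05. reject H0.

n_eff = 13, pos = 11, neg = 2, p = 0.022461, reject H0.


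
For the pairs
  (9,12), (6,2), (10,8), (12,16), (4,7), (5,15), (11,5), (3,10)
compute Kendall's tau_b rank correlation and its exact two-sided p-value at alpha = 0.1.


Step 1: Enumerate the 28 unordered pairs (i,j) with i<j and classify each by sign(x_j-x_i) * sign(y_j-y_i).
  (1,2):dx=-3,dy=-10->C; (1,3):dx=+1,dy=-4->D; (1,4):dx=+3,dy=+4->C; (1,5):dx=-5,dy=-5->C
  (1,6):dx=-4,dy=+3->D; (1,7):dx=+2,dy=-7->D; (1,8):dx=-6,dy=-2->C; (2,3):dx=+4,dy=+6->C
  (2,4):dx=+6,dy=+14->C; (2,5):dx=-2,dy=+5->D; (2,6):dx=-1,dy=+13->D; (2,7):dx=+5,dy=+3->C
  (2,8):dx=-3,dy=+8->D; (3,4):dx=+2,dy=+8->C; (3,5):dx=-6,dy=-1->C; (3,6):dx=-5,dy=+7->D
  (3,7):dx=+1,dy=-3->D; (3,8):dx=-7,dy=+2->D; (4,5):dx=-8,dy=-9->C; (4,6):dx=-7,dy=-1->C
  (4,7):dx=-1,dy=-11->C; (4,8):dx=-9,dy=-6->C; (5,6):dx=+1,dy=+8->C; (5,7):dx=+7,dy=-2->D
  (5,8):dx=-1,dy=+3->D; (6,7):dx=+6,dy=-10->D; (6,8):dx=-2,dy=-5->C; (7,8):dx=-8,dy=+5->D
Step 2: C = 15, D = 13, total pairs = 28.
Step 3: tau = (C - D)/(n(n-1)/2) = (15 - 13)/28 = 0.071429.
Step 4: Exact two-sided p-value (enumerate n! = 40320 permutations of y under H0): p = 0.904861.
Step 5: alpha = 0.1. fail to reject H0.

tau_b = 0.0714 (C=15, D=13), p = 0.904861, fail to reject H0.


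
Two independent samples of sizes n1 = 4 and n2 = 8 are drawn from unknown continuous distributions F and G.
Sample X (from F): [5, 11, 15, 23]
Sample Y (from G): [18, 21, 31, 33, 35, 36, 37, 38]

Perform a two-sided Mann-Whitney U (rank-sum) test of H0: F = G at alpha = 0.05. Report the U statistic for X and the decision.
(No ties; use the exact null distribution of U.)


Step 1: Combine and sort all 12 observations; assign midranks.
sorted (value, group): (5,X), (11,X), (15,X), (18,Y), (21,Y), (23,X), (31,Y), (33,Y), (35,Y), (36,Y), (37,Y), (38,Y)
ranks: 5->1, 11->2, 15->3, 18->4, 21->5, 23->6, 31->7, 33->8, 35->9, 36->10, 37->11, 38->12
Step 2: Rank sum for X: R1 = 1 + 2 + 3 + 6 = 12.
Step 3: U_X = R1 - n1(n1+1)/2 = 12 - 4*5/2 = 12 - 10 = 2.
       U_Y = n1*n2 - U_X = 32 - 2 = 30.
Step 4: No ties, so the exact null distribution of U (based on enumerating the C(12,4) = 495 equally likely rank assignments) gives the two-sided p-value.
Step 5: p-value = 0.016162; compare to alpha = 0.05. reject H0.

U_X = 2, p = 0.016162, reject H0 at alpha = 0.05.


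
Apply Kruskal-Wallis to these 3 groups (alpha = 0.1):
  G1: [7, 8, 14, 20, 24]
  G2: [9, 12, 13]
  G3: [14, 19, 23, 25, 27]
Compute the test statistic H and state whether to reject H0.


Step 1: Combine all N = 13 observations and assign midranks.
sorted (value, group, rank): (7,G1,1), (8,G1,2), (9,G2,3), (12,G2,4), (13,G2,5), (14,G1,6.5), (14,G3,6.5), (19,G3,8), (20,G1,9), (23,G3,10), (24,G1,11), (25,G3,12), (27,G3,13)
Step 2: Sum ranks within each group.
R_1 = 29.5 (n_1 = 5)
R_2 = 12 (n_2 = 3)
R_3 = 49.5 (n_3 = 5)
Step 3: H = 12/(N(N+1)) * sum(R_i^2/n_i) - 3(N+1)
     = 12/(13*14) * (29.5^2/5 + 12^2/3 + 49.5^2/5) - 3*14
     = 0.065934 * 712.1 - 42
     = 4.951648.
Step 4: Ties present; correction factor C = 1 - 6/(13^3 - 13) = 0.997253. Corrected H = 4.951648 / 0.997253 = 4.965289.
Step 5: Under H0, H ~ chi^2(2); p-value = 0.083522.
Step 6: alpha = 0.1. reject H0.

H = 4.9653, df = 2, p = 0.083522, reject H0.


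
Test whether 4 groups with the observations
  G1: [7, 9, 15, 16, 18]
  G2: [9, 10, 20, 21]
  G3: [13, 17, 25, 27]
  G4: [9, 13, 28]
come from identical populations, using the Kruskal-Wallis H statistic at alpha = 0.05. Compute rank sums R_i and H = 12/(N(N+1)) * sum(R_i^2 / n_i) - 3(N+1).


Step 1: Combine all N = 16 observations and assign midranks.
sorted (value, group, rank): (7,G1,1), (9,G1,3), (9,G2,3), (9,G4,3), (10,G2,5), (13,G3,6.5), (13,G4,6.5), (15,G1,8), (16,G1,9), (17,G3,10), (18,G1,11), (20,G2,12), (21,G2,13), (25,G3,14), (27,G3,15), (28,G4,16)
Step 2: Sum ranks within each group.
R_1 = 32 (n_1 = 5)
R_2 = 33 (n_2 = 4)
R_3 = 45.5 (n_3 = 4)
R_4 = 25.5 (n_4 = 3)
Step 3: H = 12/(N(N+1)) * sum(R_i^2/n_i) - 3(N+1)
     = 12/(16*17) * (32^2/5 + 33^2/4 + 45.5^2/4 + 25.5^2/3) - 3*17
     = 0.044118 * 1211.36 - 51
     = 2.442463.
Step 4: Ties present; correction factor C = 1 - 30/(16^3 - 16) = 0.992647. Corrected H = 2.442463 / 0.992647 = 2.460556.
Step 5: Under H0, H ~ chi^2(3); p-value = 0.482462.
Step 6: alpha = 0.05. fail to reject H0.

H = 2.4606, df = 3, p = 0.482462, fail to reject H0.


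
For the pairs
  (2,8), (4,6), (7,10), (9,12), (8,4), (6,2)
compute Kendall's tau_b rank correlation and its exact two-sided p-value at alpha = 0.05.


Step 1: Enumerate the 15 unordered pairs (i,j) with i<j and classify each by sign(x_j-x_i) * sign(y_j-y_i).
  (1,2):dx=+2,dy=-2->D; (1,3):dx=+5,dy=+2->C; (1,4):dx=+7,dy=+4->C; (1,5):dx=+6,dy=-4->D
  (1,6):dx=+4,dy=-6->D; (2,3):dx=+3,dy=+4->C; (2,4):dx=+5,dy=+6->C; (2,5):dx=+4,dy=-2->D
  (2,6):dx=+2,dy=-4->D; (3,4):dx=+2,dy=+2->C; (3,5):dx=+1,dy=-6->D; (3,6):dx=-1,dy=-8->C
  (4,5):dx=-1,dy=-8->C; (4,6):dx=-3,dy=-10->C; (5,6):dx=-2,dy=-2->C
Step 2: C = 9, D = 6, total pairs = 15.
Step 3: tau = (C - D)/(n(n-1)/2) = (9 - 6)/15 = 0.200000.
Step 4: Exact two-sided p-value (enumerate n! = 720 permutations of y under H0): p = 0.719444.
Step 5: alpha = 0.05. fail to reject H0.

tau_b = 0.2000 (C=9, D=6), p = 0.719444, fail to reject H0.


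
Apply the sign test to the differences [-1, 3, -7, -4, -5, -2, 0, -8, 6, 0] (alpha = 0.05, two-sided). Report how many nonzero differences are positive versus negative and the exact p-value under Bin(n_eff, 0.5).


Step 1: Discard zero differences. Original n = 10; n_eff = number of nonzero differences = 8.
Nonzero differences (with sign): -1, +3, -7, -4, -5, -2, -8, +6
Step 2: Count signs: positive = 2, negative = 6.
Step 3: Under H0: P(positive) = 0.5, so the number of positives S ~ Bin(8, 0.5).
Step 4: Two-sided exact p-value = sum of Bin(8,0.5) probabilities at or below the observed probability = 0.289062.
Step 5: alpha = 0.05. fail to reject H0.

n_eff = 8, pos = 2, neg = 6, p = 0.289062, fail to reject H0.


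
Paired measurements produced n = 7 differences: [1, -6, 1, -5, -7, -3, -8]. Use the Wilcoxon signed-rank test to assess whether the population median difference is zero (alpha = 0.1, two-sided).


Step 1: Drop any zero differences (none here) and take |d_i|.
|d| = [1, 6, 1, 5, 7, 3, 8]
Step 2: Midrank |d_i| (ties get averaged ranks).
ranks: |1|->1.5, |6|->5, |1|->1.5, |5|->4, |7|->6, |3|->3, |8|->7
Step 3: Attach original signs; sum ranks with positive sign and with negative sign.
W+ = 1.5 + 1.5 = 3
W- = 5 + 4 + 6 + 3 + 7 = 25
(Check: W+ + W- = 28 should equal n(n+1)/2 = 28.)
Step 4: Test statistic W = min(W+, W-) = 3.
Step 5: Ties in |d|, so use the tie-corrected normal approximation.
        E[W] = n(n+1)/4 = 7*8/4 = 14.
        Tie groups: |d|=1 (t=2); sum(t^3 - t) = 6.
        Var[W] = n(n+1)(2n+1)/24 - sum(t^3-t)/48 = 840/24 - 6/48 = 34.875.
        z = (W - E[W]) / sqrt(Var[W]) = (3 - 14) / 5.9055 = -1.8627.
        Two-sided p = 2*Phi(z) = 0.062509.
Step 6: alpha = 0.1. reject H0.

W+ = 3, W- = 25, W = min = 3, p = 0.062509, reject H0.


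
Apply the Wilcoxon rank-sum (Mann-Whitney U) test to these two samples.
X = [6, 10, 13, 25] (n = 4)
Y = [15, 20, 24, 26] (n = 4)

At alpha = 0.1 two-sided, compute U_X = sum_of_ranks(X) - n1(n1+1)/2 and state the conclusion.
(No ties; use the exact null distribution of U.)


Step 1: Combine and sort all 8 observations; assign midranks.
sorted (value, group): (6,X), (10,X), (13,X), (15,Y), (20,Y), (24,Y), (25,X), (26,Y)
ranks: 6->1, 10->2, 13->3, 15->4, 20->5, 24->6, 25->7, 26->8
Step 2: Rank sum for X: R1 = 1 + 2 + 3 + 7 = 13.
Step 3: U_X = R1 - n1(n1+1)/2 = 13 - 4*5/2 = 13 - 10 = 3.
       U_Y = n1*n2 - U_X = 16 - 3 = 13.
Step 4: No ties, so the exact null distribution of U (based on enumerating the C(8,4) = 70 equally likely rank assignments) gives the two-sided p-value.
Step 5: p-value = 0.200000; compare to alpha = 0.1. fail to reject H0.

U_X = 3, p = 0.200000, fail to reject H0 at alpha = 0.1.


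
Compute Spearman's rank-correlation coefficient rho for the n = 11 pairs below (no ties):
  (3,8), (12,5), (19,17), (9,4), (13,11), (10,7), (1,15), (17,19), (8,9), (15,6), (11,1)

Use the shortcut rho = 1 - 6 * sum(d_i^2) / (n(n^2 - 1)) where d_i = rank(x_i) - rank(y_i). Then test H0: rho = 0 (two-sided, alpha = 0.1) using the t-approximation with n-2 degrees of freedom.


Step 1: Rank x and y separately (midranks; no ties here).
rank(x): 3->2, 12->7, 19->11, 9->4, 13->8, 10->5, 1->1, 17->10, 8->3, 15->9, 11->6
rank(y): 8->6, 5->3, 17->10, 4->2, 11->8, 7->5, 15->9, 19->11, 9->7, 6->4, 1->1
Step 2: d_i = R_x(i) - R_y(i); compute d_i^2.
  (2-6)^2=16, (7-3)^2=16, (11-10)^2=1, (4-2)^2=4, (8-8)^2=0, (5-5)^2=0, (1-9)^2=64, (10-11)^2=1, (3-7)^2=16, (9-4)^2=25, (6-1)^2=25
sum(d^2) = 168.
Step 3: rho = 1 - 6*168 / (11*(11^2 - 1)) = 1 - 1008/1320 = 0.236364.
Step 4: Under H0, t = rho * sqrt((n-2)/(1-rho^2)) = 0.7298 ~ t(9).
Step 5: Two-sided p-value from the t-distribution with 9 df = 0.484091.
Step 6: alpha = 0.1. fail to reject H0.

rho = 0.2364, p = 0.484091, fail to reject H0 at alpha = 0.1.


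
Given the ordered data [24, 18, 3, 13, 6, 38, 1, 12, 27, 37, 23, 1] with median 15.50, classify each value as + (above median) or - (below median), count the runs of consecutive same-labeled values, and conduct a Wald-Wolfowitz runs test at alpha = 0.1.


Step 1: Compute median = 15.50; label A = above, B = below.
Labels in order: AABBBABBAAAB  (n_A = 6, n_B = 6)
Step 2: Count runs R = 6.
Step 3: Under H0 (random ordering), E[R] = 2*n_A*n_B/(n_A+n_B) + 1 = 2*6*6/12 + 1 = 7.0000.
        Var[R] = 2*n_A*n_B*(2*n_A*n_B - n_A - n_B) / ((n_A+n_B)^2 * (n_A+n_B-1)) = 4320/1584 = 2.7273.
        SD[R] = 1.6514.
Step 4: Continuity-corrected z = (R + 0.5 - E[R]) / SD[R] = (6 + 0.5 - 7.0000) / 1.6514 = -0.3028.
Step 5: Two-sided p-value via normal approximation = 2*(1 - Phi(|z|)) = 0.762069.
Step 6: alpha = 0.1. fail to reject H0.

R = 6, z = -0.3028, p = 0.762069, fail to reject H0.


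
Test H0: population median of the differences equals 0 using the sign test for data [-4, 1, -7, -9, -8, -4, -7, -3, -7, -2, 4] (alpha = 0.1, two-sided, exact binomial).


Step 1: Discard zero differences. Original n = 11; n_eff = number of nonzero differences = 11.
Nonzero differences (with sign): -4, +1, -7, -9, -8, -4, -7, -3, -7, -2, +4
Step 2: Count signs: positive = 2, negative = 9.
Step 3: Under H0: P(positive) = 0.5, so the number of positives S ~ Bin(11, 0.5).
Step 4: Two-sided exact p-value = sum of Bin(11,0.5) probabilities at or below the observed probability = 0.065430.
Step 5: alpha = 0.1. reject H0.

n_eff = 11, pos = 2, neg = 9, p = 0.065430, reject H0.


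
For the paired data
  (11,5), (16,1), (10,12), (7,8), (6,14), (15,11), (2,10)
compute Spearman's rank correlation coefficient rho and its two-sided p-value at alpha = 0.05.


Step 1: Rank x and y separately (midranks; no ties here).
rank(x): 11->5, 16->7, 10->4, 7->3, 6->2, 15->6, 2->1
rank(y): 5->2, 1->1, 12->6, 8->3, 14->7, 11->5, 10->4
Step 2: d_i = R_x(i) - R_y(i); compute d_i^2.
  (5-2)^2=9, (7-1)^2=36, (4-6)^2=4, (3-3)^2=0, (2-7)^2=25, (6-5)^2=1, (1-4)^2=9
sum(d^2) = 84.
Step 3: rho = 1 - 6*84 / (7*(7^2 - 1)) = 1 - 504/336 = -0.500000.
Step 4: Under H0, t = rho * sqrt((n-2)/(1-rho^2)) = -1.2910 ~ t(5).
Step 5: Two-sided p-value from the t-distribution with 5 df = 0.253170.
Step 6: alpha = 0.05. fail to reject H0.

rho = -0.5000, p = 0.253170, fail to reject H0 at alpha = 0.05.


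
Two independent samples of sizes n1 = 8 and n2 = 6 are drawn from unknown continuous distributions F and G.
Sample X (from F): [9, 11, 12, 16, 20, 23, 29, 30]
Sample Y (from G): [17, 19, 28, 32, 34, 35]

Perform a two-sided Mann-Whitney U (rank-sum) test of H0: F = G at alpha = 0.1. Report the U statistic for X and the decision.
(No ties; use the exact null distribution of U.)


Step 1: Combine and sort all 14 observations; assign midranks.
sorted (value, group): (9,X), (11,X), (12,X), (16,X), (17,Y), (19,Y), (20,X), (23,X), (28,Y), (29,X), (30,X), (32,Y), (34,Y), (35,Y)
ranks: 9->1, 11->2, 12->3, 16->4, 17->5, 19->6, 20->7, 23->8, 28->9, 29->10, 30->11, 32->12, 34->13, 35->14
Step 2: Rank sum for X: R1 = 1 + 2 + 3 + 4 + 7 + 8 + 10 + 11 = 46.
Step 3: U_X = R1 - n1(n1+1)/2 = 46 - 8*9/2 = 46 - 36 = 10.
       U_Y = n1*n2 - U_X = 48 - 10 = 38.
Step 4: No ties, so the exact null distribution of U (based on enumerating the C(14,8) = 3003 equally likely rank assignments) gives the two-sided p-value.
Step 5: p-value = 0.081252; compare to alpha = 0.1. reject H0.

U_X = 10, p = 0.081252, reject H0 at alpha = 0.1.


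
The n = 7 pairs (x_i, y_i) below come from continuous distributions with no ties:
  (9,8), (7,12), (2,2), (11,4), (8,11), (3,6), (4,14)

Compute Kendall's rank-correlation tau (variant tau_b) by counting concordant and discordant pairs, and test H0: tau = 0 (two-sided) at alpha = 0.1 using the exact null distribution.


Step 1: Enumerate the 21 unordered pairs (i,j) with i<j and classify each by sign(x_j-x_i) * sign(y_j-y_i).
  (1,2):dx=-2,dy=+4->D; (1,3):dx=-7,dy=-6->C; (1,4):dx=+2,dy=-4->D; (1,5):dx=-1,dy=+3->D
  (1,6):dx=-6,dy=-2->C; (1,7):dx=-5,dy=+6->D; (2,3):dx=-5,dy=-10->C; (2,4):dx=+4,dy=-8->D
  (2,5):dx=+1,dy=-1->D; (2,6):dx=-4,dy=-6->C; (2,7):dx=-3,dy=+2->D; (3,4):dx=+9,dy=+2->C
  (3,5):dx=+6,dy=+9->C; (3,6):dx=+1,dy=+4->C; (3,7):dx=+2,dy=+12->C; (4,5):dx=-3,dy=+7->D
  (4,6):dx=-8,dy=+2->D; (4,7):dx=-7,dy=+10->D; (5,6):dx=-5,dy=-5->C; (5,7):dx=-4,dy=+3->D
  (6,7):dx=+1,dy=+8->C
Step 2: C = 10, D = 11, total pairs = 21.
Step 3: tau = (C - D)/(n(n-1)/2) = (10 - 11)/21 = -0.047619.
Step 4: Exact two-sided p-value (enumerate n! = 5040 permutations of y under H0): p = 1.000000.
Step 5: alpha = 0.1. fail to reject H0.

tau_b = -0.0476 (C=10, D=11), p = 1.000000, fail to reject H0.


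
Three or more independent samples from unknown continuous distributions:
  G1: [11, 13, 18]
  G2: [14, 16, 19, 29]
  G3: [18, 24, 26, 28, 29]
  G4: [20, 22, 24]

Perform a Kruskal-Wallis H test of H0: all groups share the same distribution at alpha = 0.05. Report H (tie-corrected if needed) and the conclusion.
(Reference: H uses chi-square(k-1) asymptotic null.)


Step 1: Combine all N = 15 observations and assign midranks.
sorted (value, group, rank): (11,G1,1), (13,G1,2), (14,G2,3), (16,G2,4), (18,G1,5.5), (18,G3,5.5), (19,G2,7), (20,G4,8), (22,G4,9), (24,G3,10.5), (24,G4,10.5), (26,G3,12), (28,G3,13), (29,G2,14.5), (29,G3,14.5)
Step 2: Sum ranks within each group.
R_1 = 8.5 (n_1 = 3)
R_2 = 28.5 (n_2 = 4)
R_3 = 55.5 (n_3 = 5)
R_4 = 27.5 (n_4 = 3)
Step 3: H = 12/(N(N+1)) * sum(R_i^2/n_i) - 3(N+1)
     = 12/(15*16) * (8.5^2/3 + 28.5^2/4 + 55.5^2/5 + 27.5^2/3) - 3*16
     = 0.050000 * 1095.28 - 48
     = 6.763958.
Step 4: Ties present; correction factor C = 1 - 18/(15^3 - 15) = 0.994643. Corrected H = 6.763958 / 0.994643 = 6.800389.
Step 5: Under H0, H ~ chi^2(3); p-value = 0.078540.
Step 6: alpha = 0.05. fail to reject H0.

H = 6.8004, df = 3, p = 0.078540, fail to reject H0.


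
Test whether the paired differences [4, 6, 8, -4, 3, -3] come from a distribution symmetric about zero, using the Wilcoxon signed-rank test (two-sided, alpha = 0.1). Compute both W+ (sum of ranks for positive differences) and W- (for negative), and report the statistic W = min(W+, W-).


Step 1: Drop any zero differences (none here) and take |d_i|.
|d| = [4, 6, 8, 4, 3, 3]
Step 2: Midrank |d_i| (ties get averaged ranks).
ranks: |4|->3.5, |6|->5, |8|->6, |4|->3.5, |3|->1.5, |3|->1.5
Step 3: Attach original signs; sum ranks with positive sign and with negative sign.
W+ = 3.5 + 5 + 6 + 1.5 = 16
W- = 3.5 + 1.5 = 5
(Check: W+ + W- = 21 should equal n(n+1)/2 = 21.)
Step 4: Test statistic W = min(W+, W-) = 5.
Step 5: Ties in |d|, so use the tie-corrected normal approximation.
        E[W] = n(n+1)/4 = 6*7/4 = 10.5.
        Tie groups: |d|=3 (t=2), |d|=4 (t=2); sum(t^3 - t) = 12.
        Var[W] = n(n+1)(2n+1)/24 - sum(t^3-t)/48 = 546/24 - 12/48 = 22.5.
        z = (W - E[W]) / sqrt(Var[W]) = (5 - 10.5) / 4.7434 = -1.1595.
        Two-sided p = 2*Phi(z) = 0.246252.
Step 6: alpha = 0.1. fail to reject H0.

W+ = 16, W- = 5, W = min = 5, p = 0.246252, fail to reject H0.


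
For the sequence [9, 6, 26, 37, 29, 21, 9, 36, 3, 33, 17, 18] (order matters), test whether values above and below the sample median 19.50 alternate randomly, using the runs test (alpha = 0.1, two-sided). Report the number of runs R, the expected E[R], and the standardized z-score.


Step 1: Compute median = 19.50; label A = above, B = below.
Labels in order: BBAAAABABABB  (n_A = 6, n_B = 6)
Step 2: Count runs R = 7.
Step 3: Under H0 (random ordering), E[R] = 2*n_A*n_B/(n_A+n_B) + 1 = 2*6*6/12 + 1 = 7.0000.
        Var[R] = 2*n_A*n_B*(2*n_A*n_B - n_A - n_B) / ((n_A+n_B)^2 * (n_A+n_B-1)) = 4320/1584 = 2.7273.
        SD[R] = 1.6514.
Step 4: R = E[R], so z = 0 with no continuity correction.
Step 5: Two-sided p-value via normal approximation = 2*(1 - Phi(|z|)) = 1.000000.
Step 6: alpha = 0.1. fail to reject H0.

R = 7, z = 0.0000, p = 1.000000, fail to reject H0.


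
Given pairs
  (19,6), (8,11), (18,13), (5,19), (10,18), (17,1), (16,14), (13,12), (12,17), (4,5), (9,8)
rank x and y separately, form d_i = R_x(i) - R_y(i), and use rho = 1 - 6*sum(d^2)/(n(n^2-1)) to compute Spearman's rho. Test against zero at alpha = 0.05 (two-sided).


Step 1: Rank x and y separately (midranks; no ties here).
rank(x): 19->11, 8->3, 18->10, 5->2, 10->5, 17->9, 16->8, 13->7, 12->6, 4->1, 9->4
rank(y): 6->3, 11->5, 13->7, 19->11, 18->10, 1->1, 14->8, 12->6, 17->9, 5->2, 8->4
Step 2: d_i = R_x(i) - R_y(i); compute d_i^2.
  (11-3)^2=64, (3-5)^2=4, (10-7)^2=9, (2-11)^2=81, (5-10)^2=25, (9-1)^2=64, (8-8)^2=0, (7-6)^2=1, (6-9)^2=9, (1-2)^2=1, (4-4)^2=0
sum(d^2) = 258.
Step 3: rho = 1 - 6*258 / (11*(11^2 - 1)) = 1 - 1548/1320 = -0.172727.
Step 4: Under H0, t = rho * sqrt((n-2)/(1-rho^2)) = -0.5261 ~ t(9).
Step 5: Two-sided p-value from the t-distribution with 9 df = 0.611542.
Step 6: alpha = 0.05. fail to reject H0.

rho = -0.1727, p = 0.611542, fail to reject H0 at alpha = 0.05.


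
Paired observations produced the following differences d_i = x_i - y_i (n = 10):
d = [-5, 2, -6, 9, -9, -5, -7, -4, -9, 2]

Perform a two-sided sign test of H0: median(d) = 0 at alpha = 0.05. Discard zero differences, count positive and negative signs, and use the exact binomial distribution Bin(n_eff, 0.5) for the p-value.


Step 1: Discard zero differences. Original n = 10; n_eff = number of nonzero differences = 10.
Nonzero differences (with sign): -5, +2, -6, +9, -9, -5, -7, -4, -9, +2
Step 2: Count signs: positive = 3, negative = 7.
Step 3: Under H0: P(positive) = 0.5, so the number of positives S ~ Bin(10, 0.5).
Step 4: Two-sided exact p-value = sum of Bin(10,0.5) probabilities at or below the observed probability = 0.343750.
Step 5: alpha = 0.05. fail to reject H0.

n_eff = 10, pos = 3, neg = 7, p = 0.343750, fail to reject H0.


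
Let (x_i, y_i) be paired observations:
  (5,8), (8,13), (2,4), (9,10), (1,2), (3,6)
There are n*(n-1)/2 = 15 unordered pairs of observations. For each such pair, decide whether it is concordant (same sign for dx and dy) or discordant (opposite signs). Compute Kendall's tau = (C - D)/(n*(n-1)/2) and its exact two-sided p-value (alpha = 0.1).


Step 1: Enumerate the 15 unordered pairs (i,j) with i<j and classify each by sign(x_j-x_i) * sign(y_j-y_i).
  (1,2):dx=+3,dy=+5->C; (1,3):dx=-3,dy=-4->C; (1,4):dx=+4,dy=+2->C; (1,5):dx=-4,dy=-6->C
  (1,6):dx=-2,dy=-2->C; (2,3):dx=-6,dy=-9->C; (2,4):dx=+1,dy=-3->D; (2,5):dx=-7,dy=-11->C
  (2,6):dx=-5,dy=-7->C; (3,4):dx=+7,dy=+6->C; (3,5):dx=-1,dy=-2->C; (3,6):dx=+1,dy=+2->C
  (4,5):dx=-8,dy=-8->C; (4,6):dx=-6,dy=-4->C; (5,6):dx=+2,dy=+4->C
Step 2: C = 14, D = 1, total pairs = 15.
Step 3: tau = (C - D)/(n(n-1)/2) = (14 - 1)/15 = 0.866667.
Step 4: Exact two-sided p-value (enumerate n! = 720 permutations of y under H0): p = 0.016667.
Step 5: alpha = 0.1. reject H0.

tau_b = 0.8667 (C=14, D=1), p = 0.016667, reject H0.
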